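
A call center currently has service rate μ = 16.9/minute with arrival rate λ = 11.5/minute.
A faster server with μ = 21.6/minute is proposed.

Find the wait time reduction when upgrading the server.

System 1: ρ₁ = 11.5/16.9 = 0.6805, W₁ = 1/(16.9-11.5) = 0.185185
System 2: ρ₂ = 11.5/21.6 = 0.5324, W₂ = 1/(21.6-11.5) = 0.0990099
Improvement: (W₁-W₂)/W₁ = (0.185185-0.0990099)/0.185185 = 46.53%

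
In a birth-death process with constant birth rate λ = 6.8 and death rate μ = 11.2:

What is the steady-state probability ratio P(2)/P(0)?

For constant rates: P(n)/P(0) = (λ/μ)^n
P(2)/P(0) = (6.8/11.2)^2 = 0.6071^2 = 0.3686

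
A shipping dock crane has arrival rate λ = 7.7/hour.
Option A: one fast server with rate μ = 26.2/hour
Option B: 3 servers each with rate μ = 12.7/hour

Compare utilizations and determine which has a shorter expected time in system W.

Option A: single server μ = 26.2 (M/M/1)
  ρ_A = 7.7/26.2 = 0.2939
  W_A = 1/(μ-λ) = 1/(26.2-7.7) = 1/18.50 = 0.05405

Option B: 3 servers μ = 12.7 (M/M/3)
  ρ_B = λ/(cμ) = 7.7/(3×12.7) = 0.2021
  Offered load a = λ/μ = cρ = 7.7/12.7 = 0.6063
  P₀ = [ Σₙ₌₀^2 aⁿ/n! + a^3/(3!(1-ρ)) ]⁻¹
  Σ = a^0/0! + a^1/1! + a^2/2! = 1.0000 + 0.6063 + 0.1838 = 1.7901
  a^3/(3!(1-ρ)) = 0.22287/(6 × 0.79790) = 0.04655
  P₀ = 1/(1.7901 + 0.04655) = 0.5445
  Lq = P₀·a^3·ρ / (3!(1-ρ)²) = 0.54447 × 0.22287 × 0.20210 / (6 × 0.63664) = 0.006420
  Wq_B = Lq/λ = 0.006420/7.7 = 0.0008338
  W_B = Wq_B + 1/μ = 0.0008338 + 0.07874 = 0.07957

Since W_A = 0.05405 < W_B = 0.07957, Option A (single fast server) has the shorter time in system.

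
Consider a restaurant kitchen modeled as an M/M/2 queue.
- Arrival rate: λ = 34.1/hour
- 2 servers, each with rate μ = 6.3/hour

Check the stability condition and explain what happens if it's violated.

Stability requires ρ = λ/(cμ) < 1
ρ = 34.1/(2 × 6.3) = 34.1/12.60 = 2.7063
Since 2.7063 ≥ 1, the system is UNSTABLE.
Need c > λ/μ = 34.1/6.3 = 5.41.
Minimum servers needed: c = 6.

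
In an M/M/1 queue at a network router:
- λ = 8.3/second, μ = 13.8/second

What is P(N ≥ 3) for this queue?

ρ = λ/μ = 8.3/13.8 = 0.60145
P(N ≥ n) = ρⁿ
P(N ≥ 3) = 0.60145^3
P(N ≥ 3) = 0.2176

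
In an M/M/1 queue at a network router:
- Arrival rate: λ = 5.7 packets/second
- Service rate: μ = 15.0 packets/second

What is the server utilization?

Server utilization: ρ = λ/μ
ρ = 5.7/15.0 = 0.3800
The server is busy 38.00% of the time.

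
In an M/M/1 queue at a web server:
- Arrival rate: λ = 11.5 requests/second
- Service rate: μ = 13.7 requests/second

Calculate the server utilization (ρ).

Server utilization: ρ = λ/μ
ρ = 11.5/13.7 = 0.8394
The server is busy 83.94% of the time.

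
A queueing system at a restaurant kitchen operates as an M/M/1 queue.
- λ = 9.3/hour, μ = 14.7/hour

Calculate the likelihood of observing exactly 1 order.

ρ = λ/μ = 9.3/14.7 = 0.6327
P(n) = (1-ρ)ρⁿ
P(1) = (1-0.6327) × 0.6327^1
P(1) = 0.3673 × 0.6327
P(1) = 0.2324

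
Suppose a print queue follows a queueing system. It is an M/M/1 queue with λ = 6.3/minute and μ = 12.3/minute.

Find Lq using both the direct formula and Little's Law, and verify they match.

Method 1 (direct): Lq = λ²/(μ(μ-λ)) = 39.69/(12.3 × 6.00) = 0.5378

Method 2 (Little's Law):
W = 1/(μ-λ) = 1/6.00 = 0.16667
Wq = W - 1/μ = 0.16667 - 0.081301 = 0.08537
Lq = λWq = 6.3 × 0.08537 = 0.5378 ✔ (matches Method 1)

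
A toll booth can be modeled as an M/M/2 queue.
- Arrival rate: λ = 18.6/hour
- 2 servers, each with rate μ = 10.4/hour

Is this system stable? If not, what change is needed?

Stability requires ρ = λ/(cμ) < 1
ρ = 18.6/(2 × 10.4) = 18.6/20.80 = 0.8942
Since 0.8942 < 1, the system is STABLE.
The servers are busy 89.42% of the time.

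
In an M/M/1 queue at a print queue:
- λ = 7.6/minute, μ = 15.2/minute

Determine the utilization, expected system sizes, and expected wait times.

Step 1: ρ = λ/μ = 7.6/15.2 = 0.5000
Step 2: L = λ/(μ-λ) = 7.6/7.60 = 1.0000
Step 3: Lq = λ²/(μ(μ-λ)) = 57.76/(15.2×7.60) = 0.5000
Step 4: W = 1/(μ-λ) = 1/7.60 = 0.13158
Step 5: Wq = λ/(μ(μ-λ)) = 7.6/(15.2×7.60) = 0.06579
Step 6: P(0) = 1-ρ = 0.5000
Verify: L = λW = 7.6×0.13158 = 1.0000 ✔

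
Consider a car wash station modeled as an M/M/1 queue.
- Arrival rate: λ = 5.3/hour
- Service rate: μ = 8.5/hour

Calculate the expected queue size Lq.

ρ = λ/μ = 5.3/8.5 = 0.6235
For M/M/1: Lq = λ²/(μ(μ-λ))
Lq = 28.09/(8.5 × 3.20)
Lq = 1.0327 cars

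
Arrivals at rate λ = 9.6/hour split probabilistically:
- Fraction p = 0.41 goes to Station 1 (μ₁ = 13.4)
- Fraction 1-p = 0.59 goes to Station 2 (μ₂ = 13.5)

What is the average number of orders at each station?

Effective rates: λ₁ = 9.6×0.41 = 3.936, λ₂ = 9.6×0.59 = 5.664
Station 1: ρ₁ = 3.936/13.4 = 0.29373, L₁ = ρ₁/(1-ρ₁) = 0.29373/(1-0.29373) = 0.4159
Station 2: ρ₂ = 5.664/13.5 = 0.41956, L₂ = ρ₂/(1-ρ₂) = 0.41956/(1-0.41956) = 0.7228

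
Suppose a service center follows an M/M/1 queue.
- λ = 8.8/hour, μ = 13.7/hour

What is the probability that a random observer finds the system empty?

ρ = λ/μ = 8.8/13.7 = 0.6423
P(0) = 1 - ρ = 1 - 0.6423 = 0.3577
The server is idle 35.77% of the time.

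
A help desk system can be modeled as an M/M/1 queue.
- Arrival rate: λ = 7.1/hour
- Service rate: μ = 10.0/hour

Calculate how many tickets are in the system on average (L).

ρ = λ/μ = 7.1/10.0 = 0.7100
For M/M/1: L = λ/(μ-λ)
L = 7.1/(10.0-7.1) = 7.1/2.90
L = 2.4483 tickets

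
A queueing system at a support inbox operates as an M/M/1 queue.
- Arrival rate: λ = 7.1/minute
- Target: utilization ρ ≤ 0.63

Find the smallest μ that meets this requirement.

ρ = λ/μ, so μ = λ/ρ
μ ≥ 7.1/0.63 = 11.2698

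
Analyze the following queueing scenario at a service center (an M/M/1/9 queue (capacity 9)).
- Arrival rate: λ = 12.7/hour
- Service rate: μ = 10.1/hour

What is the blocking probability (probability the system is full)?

ρ = λ/μ = 12.7/10.1 = 1.25743
P₀ = (1-ρ)/(1-ρ^(K+1)) = (1-1.25743)/(1-1.25743^10) = -0.2574/-8.8818 = 0.02898
P_K = P₀×ρ^K = 0.028984 × 1.25743^9 = 0.028984 × 7.8588 = 0.2278
Blocking probability = 22.78%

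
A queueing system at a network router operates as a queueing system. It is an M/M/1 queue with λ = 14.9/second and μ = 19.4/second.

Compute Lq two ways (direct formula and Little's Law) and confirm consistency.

Method 1 (direct): Lq = λ²/(μ(μ-λ)) = 222.01/(19.4 × 4.50) = 2.5431

Method 2 (Little's Law):
W = 1/(μ-λ) = 1/4.50 = 0.222222
Wq = W - 1/μ = 0.222222 - 0.0515464 = 0.17068
Lq = λWq = 14.9 × 0.17068 = 2.5431 ✔ (matches Method 1)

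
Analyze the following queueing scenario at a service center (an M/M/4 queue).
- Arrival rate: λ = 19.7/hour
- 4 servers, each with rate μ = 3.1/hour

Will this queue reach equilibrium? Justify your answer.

Stability requires ρ = λ/(cμ) < 1
ρ = 19.7/(4 × 3.1) = 19.7/12.40 = 1.5887
Since 1.5887 ≥ 1, the system is UNSTABLE.
Need c > λ/μ = 19.7/3.1 = 6.35.
Minimum servers needed: c = 7.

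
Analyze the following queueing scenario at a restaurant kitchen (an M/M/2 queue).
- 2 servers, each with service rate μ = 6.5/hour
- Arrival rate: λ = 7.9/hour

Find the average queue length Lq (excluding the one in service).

Traffic intensity: ρ = λ/(cμ) = 7.9/(2×6.5) = 0.6077
Since ρ = 0.6077 < 1, system is stable.
Offered load a = λ/μ = cρ = 7.9/6.5 = 1.2154
P₀ = [ Σₙ₌₀^1 aⁿ/n! + a^2/(2!(1-ρ)) ]⁻¹
Σ = a^0/0! + a^1/1! = 1.0000 + 1.2154 = 2.2154
a^2/(2!(1-ρ)) = 1.4772/(2 × 0.3923) = 1.8827
P₀ = 1/(2.2154 + 1.8827) = 0.2440
Lq = P₀·a^2·ρ / (2!(1-ρ)²) = 0.2440 × 1.4772 × 0.6077 / (2 × 0.1539) = 0.7116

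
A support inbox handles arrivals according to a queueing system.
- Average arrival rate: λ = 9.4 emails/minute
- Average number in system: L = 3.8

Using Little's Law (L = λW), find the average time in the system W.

Little's Law: L = λW, so W = L/λ
W = 3.8/9.4 = 0.4043 minutes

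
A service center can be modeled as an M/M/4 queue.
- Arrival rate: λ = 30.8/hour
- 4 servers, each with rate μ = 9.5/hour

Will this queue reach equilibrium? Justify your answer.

Stability requires ρ = λ/(cμ) < 1
ρ = 30.8/(4 × 9.5) = 30.8/38.00 = 0.8105
Since 0.8105 < 1, the system is STABLE.
The servers are busy 81.05% of the time.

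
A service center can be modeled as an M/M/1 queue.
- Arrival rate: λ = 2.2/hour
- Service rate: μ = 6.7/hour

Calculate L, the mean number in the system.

ρ = λ/μ = 2.2/6.7 = 0.3284
For M/M/1: L = λ/(μ-λ)
L = 2.2/(6.7-2.2) = 2.2/4.50
L = 0.4889 customers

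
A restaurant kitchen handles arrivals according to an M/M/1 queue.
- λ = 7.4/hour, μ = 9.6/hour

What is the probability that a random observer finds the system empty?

ρ = λ/μ = 7.4/9.6 = 0.7708
P(0) = 1 - ρ = 1 - 0.7708 = 0.2292
The server is idle 22.92% of the time.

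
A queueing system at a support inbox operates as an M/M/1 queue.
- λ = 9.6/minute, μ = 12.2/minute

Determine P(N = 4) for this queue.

ρ = λ/μ = 9.6/12.2 = 0.7869
P(n) = (1-ρ)ρⁿ
P(4) = (1-0.7869) × 0.7869^4
P(4) = 0.21310 × 0.38342
P(4) = 0.08171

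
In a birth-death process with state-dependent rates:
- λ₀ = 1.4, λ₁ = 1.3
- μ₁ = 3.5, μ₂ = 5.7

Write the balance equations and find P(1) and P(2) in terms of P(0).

Balance equations:
State 0: λ₀P₀ = μ₁P₁ → P₁ = (λ₀/μ₁)P₀ = (1.4/3.5)P₀ = 0.4000P₀
State 1: P₂ = (λ₀λ₁)/(μ₁μ₂)P₀ = (1.4×1.3)/(3.5×5.7)P₀ = 0.09123P₀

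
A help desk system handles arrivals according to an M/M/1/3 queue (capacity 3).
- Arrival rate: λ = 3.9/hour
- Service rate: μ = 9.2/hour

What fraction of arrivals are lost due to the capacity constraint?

ρ = λ/μ = 3.9/9.2 = 0.42391
P₀ = (1-ρ)/(1-ρ^(K+1)) = (1-0.42391)/(1-0.42391^4) = 0.5761/0.9677 = 0.5953
P_K = P₀×ρ^K = 0.5953 × 0.42391^3 = 0.5953 × 0.07618 = 0.04535
Blocking probability = 4.53%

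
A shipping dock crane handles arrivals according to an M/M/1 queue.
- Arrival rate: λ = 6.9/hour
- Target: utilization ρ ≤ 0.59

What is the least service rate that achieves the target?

ρ = λ/μ, so μ = λ/ρ
μ ≥ 6.9/0.59 = 11.6949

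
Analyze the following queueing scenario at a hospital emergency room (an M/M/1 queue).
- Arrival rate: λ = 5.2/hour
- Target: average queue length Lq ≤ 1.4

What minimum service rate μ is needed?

For M/M/1: Lq = λ²/(μ(μ-λ))
Need Lq ≤ 1.4, i.e. μ(μ-λ) ≥ λ²/1.4
μ² - 5.2μ - 27.04/1.4 ≥ 0  →  μ² - 5.2μ - 19.314286 ≥ 0
Quadratic formula (positive root): μ = [λ + √(λ² + 4×19.314286)]/2
Discriminant: 27.04 + 4×19.314286 = 104.2971, √104.2971 = 10.2126
μ ≥ (5.2 + 10.2126)/2 = 7.7063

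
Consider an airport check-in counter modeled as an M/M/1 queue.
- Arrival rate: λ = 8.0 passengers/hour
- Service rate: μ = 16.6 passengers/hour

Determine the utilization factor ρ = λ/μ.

Server utilization: ρ = λ/μ
ρ = 8.0/16.6 = 0.4819
The server is busy 48.19% of the time.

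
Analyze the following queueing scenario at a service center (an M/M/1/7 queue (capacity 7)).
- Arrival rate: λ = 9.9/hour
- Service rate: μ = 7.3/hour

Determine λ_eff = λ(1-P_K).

ρ = λ/μ = 9.9/7.3 = 1.3561644
P₀ = (1-ρ)/(1-ρ^(K+1)) = (1-1.3561644)/(1-1.3561644^8) = -0.3562/-10.4419 = 0.03411
P_K = P₀×ρ^K = 0.03411 × 1.3561644^7 = 0.03411 × 8.4370 = 0.2878
λ_eff = λ(1-P_K) = 9.9 × (1 - 0.28778) = 9.9 × 0.71222 = 7.0510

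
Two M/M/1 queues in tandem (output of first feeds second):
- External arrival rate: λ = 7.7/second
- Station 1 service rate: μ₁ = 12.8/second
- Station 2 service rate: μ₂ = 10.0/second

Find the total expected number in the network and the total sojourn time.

By Jackson's theorem, each station behaves as independent M/M/1.
Station 1: ρ₁ = 7.7/12.8 = 0.6016, L₁ = ρ₁/(1-ρ₁) = λ/(μ₁-λ) = 7.7/5.10 = 1.5098
Station 2: ρ₂ = 7.7/10.0 = 0.7700, L₂ = ρ₂/(1-ρ₂) = λ/(μ₂-λ) = 7.7/2.30 = 3.3478
Total: L = L₁ + L₂ = 1.5098 + 3.3478 = 4.8576
W = L/λ = 4.8576/7.7 = 0.6309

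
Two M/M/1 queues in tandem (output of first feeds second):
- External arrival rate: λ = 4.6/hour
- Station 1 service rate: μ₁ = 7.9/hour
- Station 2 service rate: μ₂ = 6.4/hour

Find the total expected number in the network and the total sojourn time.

By Jackson's theorem, each station behaves as independent M/M/1.
Station 1: ρ₁ = 4.6/7.9 = 0.5823, L₁ = ρ₁/(1-ρ₁) = λ/(μ₁-λ) = 4.6/3.30 = 1.3939
Station 2: ρ₂ = 4.6/6.4 = 0.7187, L₂ = ρ₂/(1-ρ₂) = λ/(μ₂-λ) = 4.6/1.80 = 2.5556
Total: L = L₁ + L₂ = 1.3939 + 2.5556 = 3.9495
W = L/λ = 3.9495/4.6 = 0.8586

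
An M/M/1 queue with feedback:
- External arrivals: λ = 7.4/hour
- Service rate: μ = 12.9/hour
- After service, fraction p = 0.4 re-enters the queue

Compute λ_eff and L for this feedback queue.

Effective arrival rate: λ_eff = λ/(1-p) = 7.4/(1-0.4) = 7.4/0.60 = 12.33333333
ρ = λ_eff/μ = 12.33333333/12.9 = 0.9560724
L = ρ/(1-ρ) = 0.9560724/(1-0.9560724) = 21.7647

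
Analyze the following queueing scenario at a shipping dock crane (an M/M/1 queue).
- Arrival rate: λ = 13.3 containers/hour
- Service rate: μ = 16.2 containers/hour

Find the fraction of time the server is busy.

Server utilization: ρ = λ/μ
ρ = 13.3/16.2 = 0.8210
The server is busy 82.10% of the time.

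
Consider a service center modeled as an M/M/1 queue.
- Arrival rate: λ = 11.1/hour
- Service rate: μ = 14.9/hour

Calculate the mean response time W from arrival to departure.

First, compute utilization: ρ = λ/μ = 11.1/14.9 = 0.7450
For M/M/1: W = 1/(μ-λ)
W = 1/(14.9-11.1) = 1/3.80
W = 0.2632 hours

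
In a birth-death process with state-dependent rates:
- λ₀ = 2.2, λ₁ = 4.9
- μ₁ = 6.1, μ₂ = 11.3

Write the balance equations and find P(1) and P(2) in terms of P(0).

Balance equations:
State 0: λ₀P₀ = μ₁P₁ → P₁ = (λ₀/μ₁)P₀ = (2.2/6.1)P₀ = 0.3607P₀
State 1: P₂ = (λ₀λ₁)/(μ₁μ₂)P₀ = (2.2×4.9)/(6.1×11.3)P₀ = 0.1564P₀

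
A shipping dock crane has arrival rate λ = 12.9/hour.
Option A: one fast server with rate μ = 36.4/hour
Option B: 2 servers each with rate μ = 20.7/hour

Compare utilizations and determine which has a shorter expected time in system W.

Option A: single server μ = 36.4 (M/M/1)
  ρ_A = 12.9/36.4 = 0.3544
  W_A = 1/(μ-λ) = 1/(36.4-12.9) = 1/23.50 = 0.04255

Option B: 2 servers μ = 20.7 (M/M/2)
  ρ_B = λ/(cμ) = 12.9/(2×20.7) = 0.3116
  Offered load a = λ/μ = cρ = 12.9/20.7 = 0.6232
  P₀ = [ Σₙ₌₀^1 aⁿ/n! + a^2/(2!(1-ρ)) ]⁻¹
  Σ = a^0/0! + a^1/1! = 1.0000 + 0.6232 = 1.6232
  a^2/(2!(1-ρ)) = 0.3884/(2 × 0.6884) = 0.2821
  P₀ = 1/(1.6232 + 0.2821) = 0.5249
  Lq = P₀·a^2·ρ / (2!(1-ρ)²) = 0.52486 × 0.38836 × 0.31159 / (2 × 0.47390) = 0.06701
  Wq_B = Lq/λ = 0.06701/12.9 = 0.005195
  W_B = Wq_B + 1/μ = 0.005195 + 0.04831 = 0.05350

Since W_A = 0.04255 < W_B = 0.05350, Option A (single fast server) has the shorter time in system.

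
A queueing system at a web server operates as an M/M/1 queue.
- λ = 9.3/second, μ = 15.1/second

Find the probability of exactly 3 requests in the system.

ρ = λ/μ = 9.3/15.1 = 0.6159
P(n) = (1-ρ)ρⁿ
P(3) = (1-0.6159) × 0.6159^3
P(3) = 0.38410 × 0.23363
P(3) = 0.08974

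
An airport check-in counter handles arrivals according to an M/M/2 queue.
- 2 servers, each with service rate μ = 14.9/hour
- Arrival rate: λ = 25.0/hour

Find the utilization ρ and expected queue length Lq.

Traffic intensity: ρ = λ/(cμ) = 25.0/(2×14.9) = 0.8389
Since ρ = 0.8389 < 1, system is stable.
Offered load a = λ/μ = cρ = 25.0/14.9 = 1.6779
P₀ = [ Σₙ₌₀^1 aⁿ/n! + a^2/(2!(1-ρ)) ]⁻¹
Σ = a^0/0! + a^1/1! = 1.0000 + 1.6779 = 2.6779
a^2/(2!(1-ρ)) = 2.81519/(2 × 0.161074) = 8.7388
P₀ = 1/(2.6779 + 8.7388) = 0.08759
Lq = P₀·a^2·ρ / (2!(1-ρ)²) = 0.087591 × 2.8152 × 0.83893 / (2 × 0.025945) = 3.9867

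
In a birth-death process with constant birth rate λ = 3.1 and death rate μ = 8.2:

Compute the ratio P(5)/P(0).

For constant rates: P(n)/P(0) = (λ/μ)^n
P(5)/P(0) = (3.1/8.2)^5 = 0.37805^5 = 0.007722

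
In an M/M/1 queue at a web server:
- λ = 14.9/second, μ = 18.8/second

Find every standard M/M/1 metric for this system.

Step 1: ρ = λ/μ = 14.9/18.8 = 0.7926
Step 2: L = λ/(μ-λ) = 14.9/3.90 = 3.8205
Step 3: Lq = λ²/(μ(μ-λ)) = 222.01/(18.8×3.90) = 3.0280
Step 4: W = 1/(μ-λ) = 1/3.90 = 0.25641
Step 5: Wq = λ/(μ(μ-λ)) = 14.9/(18.8×3.90) = 0.2032
Step 6: P(0) = 1-ρ = 0.2074
Verify: L = λW = 14.9×0.25641 = 3.8205 ✔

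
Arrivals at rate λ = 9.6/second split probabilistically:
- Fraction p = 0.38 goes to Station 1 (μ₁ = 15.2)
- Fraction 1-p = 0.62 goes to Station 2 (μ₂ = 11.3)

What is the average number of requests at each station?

Effective rates: λ₁ = 9.6×0.38 = 3.648, λ₂ = 9.6×0.62 = 5.952
Station 1: ρ₁ = 3.648/15.2 = 0.2400, L₁ = ρ₁/(1-ρ₁) = 0.2400/(1-0.2400) = 0.3158
Station 2: ρ₂ = 5.952/11.3 = 0.526726, L₂ = ρ₂/(1-ρ₂) = 0.526726/(1-0.526726) = 1.1129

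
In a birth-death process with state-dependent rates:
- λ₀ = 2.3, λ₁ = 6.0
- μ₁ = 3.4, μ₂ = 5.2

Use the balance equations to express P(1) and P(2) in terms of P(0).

Balance equations:
State 0: λ₀P₀ = μ₁P₁ → P₁ = (λ₀/μ₁)P₀ = (2.3/3.4)P₀ = 0.6765P₀
State 1: P₂ = (λ₀λ₁)/(μ₁μ₂)P₀ = (2.3×6.0)/(3.4×5.2)P₀ = 0.7805P₀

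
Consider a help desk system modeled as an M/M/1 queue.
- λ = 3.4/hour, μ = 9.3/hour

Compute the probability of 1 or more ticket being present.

ρ = λ/μ = 3.4/9.3 = 0.3656
P(N ≥ n) = ρⁿ
P(N ≥ 1) = 0.3656^1
P(N ≥ 1) = 0.3656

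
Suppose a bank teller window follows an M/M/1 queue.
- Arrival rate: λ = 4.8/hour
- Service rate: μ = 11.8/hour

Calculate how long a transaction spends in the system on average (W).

First, compute utilization: ρ = λ/μ = 4.8/11.8 = 0.4068
For M/M/1: W = 1/(μ-λ)
W = 1/(11.8-4.8) = 1/7.00
W = 0.1429 hours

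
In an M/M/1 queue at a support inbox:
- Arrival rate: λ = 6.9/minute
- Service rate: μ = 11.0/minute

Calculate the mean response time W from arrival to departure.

First, compute utilization: ρ = λ/μ = 6.9/11.0 = 0.6273
For M/M/1: W = 1/(μ-λ)
W = 1/(11.0-6.9) = 1/4.10
W = 0.2439 minutes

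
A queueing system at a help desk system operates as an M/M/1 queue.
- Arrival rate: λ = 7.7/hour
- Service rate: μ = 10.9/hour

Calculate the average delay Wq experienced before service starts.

First, compute utilization: ρ = λ/μ = 7.7/10.9 = 0.7064
For M/M/1: Wq = λ/(μ(μ-λ))
Wq = 7.7/(10.9 × (10.9-7.7))
Wq = 7.7/(10.9 × 3.20)
Wq = 0.2208 hours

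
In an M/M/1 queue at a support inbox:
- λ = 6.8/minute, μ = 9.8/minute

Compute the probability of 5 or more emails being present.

ρ = λ/μ = 6.8/9.8 = 0.693878
P(N ≥ n) = ρⁿ
P(N ≥ 5) = 0.693878^5
P(N ≥ 5) = 0.1608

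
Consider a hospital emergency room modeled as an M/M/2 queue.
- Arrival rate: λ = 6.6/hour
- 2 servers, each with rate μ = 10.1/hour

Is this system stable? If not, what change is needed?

Stability requires ρ = λ/(cμ) < 1
ρ = 6.6/(2 × 10.1) = 6.6/20.20 = 0.3267
Since 0.3267 < 1, the system is STABLE.
The servers are busy 32.67% of the time.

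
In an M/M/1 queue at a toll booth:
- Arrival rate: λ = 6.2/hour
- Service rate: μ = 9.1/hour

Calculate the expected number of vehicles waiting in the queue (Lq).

ρ = λ/μ = 6.2/9.1 = 0.6813
For M/M/1: Lq = λ²/(μ(μ-λ))
Lq = 38.44/(9.1 × 2.90)
Lq = 1.4566 vehicles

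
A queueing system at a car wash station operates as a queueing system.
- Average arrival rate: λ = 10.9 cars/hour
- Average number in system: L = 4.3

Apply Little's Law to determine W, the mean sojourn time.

Little's Law: L = λW, so W = L/λ
W = 4.3/10.9 = 0.3945 hours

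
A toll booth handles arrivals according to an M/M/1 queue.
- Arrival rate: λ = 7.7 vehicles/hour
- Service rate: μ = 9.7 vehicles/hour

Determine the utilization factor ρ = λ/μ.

Server utilization: ρ = λ/μ
ρ = 7.7/9.7 = 0.7938
The server is busy 79.38% of the time.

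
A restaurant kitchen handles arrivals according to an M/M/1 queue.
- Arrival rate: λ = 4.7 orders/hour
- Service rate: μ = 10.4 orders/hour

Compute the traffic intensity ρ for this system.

Server utilization: ρ = λ/μ
ρ = 4.7/10.4 = 0.4519
The server is busy 45.19% of the time.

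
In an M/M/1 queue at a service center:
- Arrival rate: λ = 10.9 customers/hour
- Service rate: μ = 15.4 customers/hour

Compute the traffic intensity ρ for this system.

Server utilization: ρ = λ/μ
ρ = 10.9/15.4 = 0.7078
The server is busy 70.78% of the time.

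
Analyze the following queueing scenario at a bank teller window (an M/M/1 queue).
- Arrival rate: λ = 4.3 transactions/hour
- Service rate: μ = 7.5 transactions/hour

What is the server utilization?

Server utilization: ρ = λ/μ
ρ = 4.3/7.5 = 0.5733
The server is busy 57.33% of the time.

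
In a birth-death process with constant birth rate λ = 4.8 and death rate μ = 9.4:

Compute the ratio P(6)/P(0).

For constant rates: P(n)/P(0) = (λ/μ)^n
P(6)/P(0) = (4.8/9.4)^6 = 0.51064^6 = 0.01773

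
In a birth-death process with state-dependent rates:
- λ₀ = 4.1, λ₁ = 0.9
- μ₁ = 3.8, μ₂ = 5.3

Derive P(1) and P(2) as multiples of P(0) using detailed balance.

Balance equations:
State 0: λ₀P₀ = μ₁P₁ → P₁ = (λ₀/μ₁)P₀ = (4.1/3.8)P₀ = 1.0789P₀
State 1: P₂ = (λ₀λ₁)/(μ₁μ₂)P₀ = (4.1×0.9)/(3.8×5.3)P₀ = 0.1832P₀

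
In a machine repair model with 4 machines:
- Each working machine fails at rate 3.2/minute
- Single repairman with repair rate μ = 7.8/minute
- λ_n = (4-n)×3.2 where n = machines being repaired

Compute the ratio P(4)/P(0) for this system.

P(4)/P(0) = ∏_{i=0}^{4-1} λ_i/μ_{i+1}
= (4-0)×3.2/7.8 × (4-1)×3.2/7.8 × (4-2)×3.2/7.8 × (4-3)×3.2/7.8
= 0.6799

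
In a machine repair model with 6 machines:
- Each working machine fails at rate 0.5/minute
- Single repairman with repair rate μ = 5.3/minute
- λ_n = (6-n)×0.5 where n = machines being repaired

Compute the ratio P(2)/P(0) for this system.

P(2)/P(0) = ∏_{i=0}^{2-1} λ_i/μ_{i+1}
= (6-0)×0.5/5.3 × (6-1)×0.5/5.3
= 0.2670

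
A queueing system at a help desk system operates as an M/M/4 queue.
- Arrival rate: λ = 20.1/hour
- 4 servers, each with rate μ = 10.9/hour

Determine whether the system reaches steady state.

Stability requires ρ = λ/(cμ) < 1
ρ = 20.1/(4 × 10.9) = 20.1/43.60 = 0.4610
Since 0.4610 < 1, the system is STABLE.
The servers are busy 46.10% of the time.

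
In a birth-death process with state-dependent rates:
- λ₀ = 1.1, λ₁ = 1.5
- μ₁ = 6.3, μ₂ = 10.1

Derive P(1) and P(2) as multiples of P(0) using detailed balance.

Balance equations:
State 0: λ₀P₀ = μ₁P₁ → P₁ = (λ₀/μ₁)P₀ = (1.1/6.3)P₀ = 0.1746P₀
State 1: P₂ = (λ₀λ₁)/(μ₁μ₂)P₀ = (1.1×1.5)/(6.3×10.1)P₀ = 0.02593P₀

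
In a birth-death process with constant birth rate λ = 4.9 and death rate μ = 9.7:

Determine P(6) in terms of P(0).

For constant rates: P(n)/P(0) = (λ/μ)^n
P(6)/P(0) = (4.9/9.7)^6 = 0.50515^6 = 0.01662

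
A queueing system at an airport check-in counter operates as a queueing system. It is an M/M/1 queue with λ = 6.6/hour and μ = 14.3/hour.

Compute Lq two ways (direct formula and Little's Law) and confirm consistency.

Method 1 (direct): Lq = λ²/(μ(μ-λ)) = 43.56/(14.3 × 7.70) = 0.3956

Method 2 (Little's Law):
W = 1/(μ-λ) = 1/7.70 = 0.12987
Wq = W - 1/μ = 0.12987 - 0.069930 = 0.05994
Lq = λWq = 6.6 × 0.05994 = 0.3956 ✔ (matches Method 1)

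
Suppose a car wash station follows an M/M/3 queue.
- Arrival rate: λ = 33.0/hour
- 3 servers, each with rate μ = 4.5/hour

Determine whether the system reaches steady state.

Stability requires ρ = λ/(cμ) < 1
ρ = 33.0/(3 × 4.5) = 33.0/13.50 = 2.4444
Since 2.4444 ≥ 1, the system is UNSTABLE.
Need c > λ/μ = 33.0/4.5 = 7.33.
Minimum servers needed: c = 8.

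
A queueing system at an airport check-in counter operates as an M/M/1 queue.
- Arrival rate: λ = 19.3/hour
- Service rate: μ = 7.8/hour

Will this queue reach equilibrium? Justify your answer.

Stability requires ρ = λ/(cμ) < 1
ρ = 19.3/(1 × 7.8) = 19.3/7.80 = 2.4744
Since 2.4744 ≥ 1, the system is UNSTABLE.
Queue grows without bound. Need μ > λ = 19.3.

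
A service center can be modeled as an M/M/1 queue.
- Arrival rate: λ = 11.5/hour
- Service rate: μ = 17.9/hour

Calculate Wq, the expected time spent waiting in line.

First, compute utilization: ρ = λ/μ = 11.5/17.9 = 0.6425
For M/M/1: Wq = λ/(μ(μ-λ))
Wq = 11.5/(17.9 × (17.9-11.5))
Wq = 11.5/(17.9 × 6.40)
Wq = 0.1004 hours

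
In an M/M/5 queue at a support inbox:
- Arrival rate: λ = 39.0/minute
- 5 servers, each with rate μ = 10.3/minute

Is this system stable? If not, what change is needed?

Stability requires ρ = λ/(cμ) < 1
ρ = 39.0/(5 × 10.3) = 39.0/51.50 = 0.7573
Since 0.7573 < 1, the system is STABLE.
The servers are busy 75.73% of the time.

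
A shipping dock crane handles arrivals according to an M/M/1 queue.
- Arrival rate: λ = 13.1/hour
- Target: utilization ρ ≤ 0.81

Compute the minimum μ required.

ρ = λ/μ, so μ = λ/ρ
μ ≥ 13.1/0.81 = 16.1728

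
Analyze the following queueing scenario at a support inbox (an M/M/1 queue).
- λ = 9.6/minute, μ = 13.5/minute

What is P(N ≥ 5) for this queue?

ρ = λ/μ = 9.6/13.5 = 0.7111
P(N ≥ n) = ρⁿ
P(N ≥ 5) = 0.7111^5
P(N ≥ 5) = 0.1818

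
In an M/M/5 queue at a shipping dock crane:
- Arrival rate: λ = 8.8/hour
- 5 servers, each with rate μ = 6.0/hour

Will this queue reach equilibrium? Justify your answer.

Stability requires ρ = λ/(cμ) < 1
ρ = 8.8/(5 × 6.0) = 8.8/30.00 = 0.2933
Since 0.2933 < 1, the system is STABLE.
The servers are busy 29.33% of the time.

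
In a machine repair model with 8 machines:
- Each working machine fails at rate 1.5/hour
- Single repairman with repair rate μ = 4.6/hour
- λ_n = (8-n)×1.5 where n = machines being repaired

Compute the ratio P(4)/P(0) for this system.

P(4)/P(0) = ∏_{i=0}^{4-1} λ_i/μ_{i+1}
= (8-0)×1.5/4.6 × (8-1)×1.5/4.6 × (8-2)×1.5/4.6 × (8-3)×1.5/4.6
= 18.9952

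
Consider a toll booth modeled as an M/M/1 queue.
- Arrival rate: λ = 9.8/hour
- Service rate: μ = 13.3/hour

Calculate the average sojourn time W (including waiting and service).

First, compute utilization: ρ = λ/μ = 9.8/13.3 = 0.7368
For M/M/1: W = 1/(μ-λ)
W = 1/(13.3-9.8) = 1/3.50
W = 0.2857 hours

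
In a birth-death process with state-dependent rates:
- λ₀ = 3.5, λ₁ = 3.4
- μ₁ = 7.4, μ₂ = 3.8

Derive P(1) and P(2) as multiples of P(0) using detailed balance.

Balance equations:
State 0: λ₀P₀ = μ₁P₁ → P₁ = (λ₀/μ₁)P₀ = (3.5/7.4)P₀ = 0.4730P₀
State 1: P₂ = (λ₀λ₁)/(μ₁μ₂)P₀ = (3.5×3.4)/(7.4×3.8)P₀ = 0.4232P₀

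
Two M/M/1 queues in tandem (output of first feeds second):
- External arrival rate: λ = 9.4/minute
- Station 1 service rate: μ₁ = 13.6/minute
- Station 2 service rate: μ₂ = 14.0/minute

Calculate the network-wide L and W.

By Jackson's theorem, each station behaves as independent M/M/1.
Station 1: ρ₁ = 9.4/13.6 = 0.6912, L₁ = ρ₁/(1-ρ₁) = λ/(μ₁-λ) = 9.4/4.20 = 2.2381
Station 2: ρ₂ = 9.4/14.0 = 0.6714, L₂ = ρ₂/(1-ρ₂) = λ/(μ₂-λ) = 9.4/4.60 = 2.0435
Total: L = L₁ + L₂ = 2.2381 + 2.0435 = 4.2816
W = L/λ = 4.2816/9.4 = 0.4555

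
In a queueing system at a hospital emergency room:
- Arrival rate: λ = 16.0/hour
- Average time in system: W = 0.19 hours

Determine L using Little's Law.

Little's Law: L = λW
L = 16.0 × 0.19 = 3.0400 patients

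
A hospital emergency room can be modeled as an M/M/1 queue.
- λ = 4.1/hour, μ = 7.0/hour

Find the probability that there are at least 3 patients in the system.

ρ = λ/μ = 4.1/7.0 = 0.5857
P(N ≥ n) = ρⁿ
P(N ≥ 3) = 0.5857^3
P(N ≥ 3) = 0.2009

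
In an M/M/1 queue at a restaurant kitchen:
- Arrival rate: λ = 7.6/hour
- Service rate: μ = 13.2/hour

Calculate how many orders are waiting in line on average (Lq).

ρ = λ/μ = 7.6/13.2 = 0.5758
For M/M/1: Lq = λ²/(μ(μ-λ))
Lq = 57.76/(13.2 × 5.60)
Lq = 0.7814 orders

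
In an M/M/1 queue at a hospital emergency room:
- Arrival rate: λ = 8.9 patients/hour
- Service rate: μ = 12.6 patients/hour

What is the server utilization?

Server utilization: ρ = λ/μ
ρ = 8.9/12.6 = 0.7063
The server is busy 70.63% of the time.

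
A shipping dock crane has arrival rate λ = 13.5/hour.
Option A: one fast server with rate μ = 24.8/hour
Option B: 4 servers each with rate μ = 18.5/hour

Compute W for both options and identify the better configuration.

Option A: single server μ = 24.8 (M/M/1)
  ρ_A = 13.5/24.8 = 0.5444
  W_A = 1/(μ-λ) = 1/(24.8-13.5) = 1/11.30 = 0.08850

Option B: 4 servers μ = 18.5 (M/M/4)
  ρ_B = λ/(cμ) = 13.5/(4×18.5) = 0.1824
  Offered load a = λ/μ = cρ = 13.5/18.5 = 0.7297
  P₀ = [ Σₙ₌₀^3 aⁿ/n! + a^4/(4!(1-ρ)) ]⁻¹
  Σ = a^0/0! + a^1/1! + a^2/2! + a^3/3! = 1.0000 + 0.72973 + 0.26625 + 0.064764 = 2.0607
  a^4/(4!(1-ρ)) = 0.2836/(24 × 0.8176) = 0.01445
  P₀ = 1/(2.0607 + 0.01445) = 0.4819
  Lq = P₀·a^4·ρ / (4!(1-ρ)²) = 0.4819 × 0.2836 × 0.1824 / (24 × 0.6684) = 0.001554
  Wq_B = Lq/λ = 0.001554/13.5 = 0.0001151
  W_B = Wq_B + 1/μ = 0.0001151 + 0.05405 = 0.05417

Since W_B = 0.05417 < W_A = 0.08850, Option B (multiple servers) has the shorter time in system.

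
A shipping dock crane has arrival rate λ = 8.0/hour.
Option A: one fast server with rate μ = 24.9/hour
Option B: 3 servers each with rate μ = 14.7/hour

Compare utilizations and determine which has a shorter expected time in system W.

Option A: single server μ = 24.9 (M/M/1)
  ρ_A = 8.0/24.9 = 0.3213
  W_A = 1/(μ-λ) = 1/(24.9-8.0) = 1/16.90 = 0.05917

Option B: 3 servers μ = 14.7 (M/M/3)
  ρ_B = λ/(cμ) = 8.0/(3×14.7) = 0.1814
  Offered load a = λ/μ = cρ = 8.0/14.7 = 0.5442
  P₀ = [ Σₙ₌₀^2 aⁿ/n! + a^3/(3!(1-ρ)) ]⁻¹
  Σ = a^0/0! + a^1/1! + a^2/2! = 1.0000 + 0.5442 + 0.1481 = 1.6923
  a^3/(3!(1-ρ)) = 0.1612/(6 × 0.8186) = 0.03282
  P₀ = 1/(1.6923 + 0.03282) = 0.5797
  Lq = P₀·a^3·ρ / (3!(1-ρ)²) = 0.5797 × 0.1612 × 0.1814 / (6 × 0.6701) = 0.004216
  Wq_B = Lq/λ = 0.0042156/8.0 = 0.00052695
  W_B = Wq_B + 1/μ = 0.00052695 + 0.068027 = 0.06855

Since W_A = 0.05917 < W_B = 0.06855, Option A (single fast server) has the shorter time in system.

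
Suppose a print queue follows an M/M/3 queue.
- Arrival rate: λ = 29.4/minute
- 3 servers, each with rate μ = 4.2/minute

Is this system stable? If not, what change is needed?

Stability requires ρ = λ/(cμ) < 1
ρ = 29.4/(3 × 4.2) = 29.4/12.60 = 2.3333
Since 2.3333 ≥ 1, the system is UNSTABLE.
Need c > λ/μ = 29.4/4.2 = 7.00.
Minimum servers needed: c = 8.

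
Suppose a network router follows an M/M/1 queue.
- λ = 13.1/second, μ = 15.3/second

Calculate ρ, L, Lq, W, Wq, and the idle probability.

Step 1: ρ = λ/μ = 13.1/15.3 = 0.8562
Step 2: L = λ/(μ-λ) = 13.1/2.20 = 5.9545
Step 3: Lq = λ²/(μ(μ-λ)) = 171.61/(15.3×2.20) = 5.0983
Step 4: W = 1/(μ-λ) = 1/2.20 = 0.454545
Step 5: Wq = λ/(μ(μ-λ)) = 13.1/(15.3×2.20) = 0.3892
Step 6: P(0) = 1-ρ = 0.1438
Verify: L = λW = 13.1×0.454545 = 5.9545 ✔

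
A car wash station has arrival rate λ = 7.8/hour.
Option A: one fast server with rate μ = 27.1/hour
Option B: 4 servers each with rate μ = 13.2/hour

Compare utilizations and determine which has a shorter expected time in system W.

Option A: single server μ = 27.1 (M/M/1)
  ρ_A = 7.8/27.1 = 0.2878
  W_A = 1/(μ-λ) = 1/(27.1-7.8) = 1/19.30 = 0.05181

Option B: 4 servers μ = 13.2 (M/M/4)
  ρ_B = λ/(cμ) = 7.8/(4×13.2) = 0.1477
  Offered load a = λ/μ = cρ = 7.8/13.2 = 0.5909
  P₀ = [ Σₙ₌₀^3 aⁿ/n! + a^4/(4!(1-ρ)) ]⁻¹
  Σ = a^0/0! + a^1/1! + a^2/2! + a^3/3! = 1.0000 + 0.5909 + 0.1746 + 0.03439 = 1.7999
  a^4/(4!(1-ρ)) = 0.12192/(24 × 0.85227) = 0.005961
  P₀ = 1/(1.7999 + 0.005961) = 0.5538
  Lq = P₀·a^4·ρ / (4!(1-ρ)²) = 0.55376 × 0.12192 × 0.14773 / (24 × 0.72637) = 0.0005721
  Wq_B = Lq/λ = 0.0005721/7.8 = 0.00007335
  W_B = Wq_B + 1/μ = 0.00007335 + 0.07576 = 0.07583

Since W_A = 0.05181 < W_B = 0.07583, Option A (single fast server) has the shorter time in system.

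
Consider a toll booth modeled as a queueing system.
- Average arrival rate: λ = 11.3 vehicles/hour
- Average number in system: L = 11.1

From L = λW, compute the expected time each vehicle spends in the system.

Little's Law: L = λW, so W = L/λ
W = 11.1/11.3 = 0.9823 hours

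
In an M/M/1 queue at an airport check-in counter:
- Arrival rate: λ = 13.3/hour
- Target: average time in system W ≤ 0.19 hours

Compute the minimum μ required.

For M/M/1: W = 1/(μ-λ)
Need W ≤ 0.19, so 1/(μ-λ) ≤ 0.19
μ - λ ≥ 1/0.19 = 5.2632
μ ≥ 13.3 + 5.2632 = 18.5632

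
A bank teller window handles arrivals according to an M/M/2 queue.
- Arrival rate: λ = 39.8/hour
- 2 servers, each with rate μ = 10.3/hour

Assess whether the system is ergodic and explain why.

Stability requires ρ = λ/(cμ) < 1
ρ = 39.8/(2 × 10.3) = 39.8/20.60 = 1.9320
Since 1.9320 ≥ 1, the system is UNSTABLE.
Need c > λ/μ = 39.8/10.3 = 3.86.
Minimum servers needed: c = 4.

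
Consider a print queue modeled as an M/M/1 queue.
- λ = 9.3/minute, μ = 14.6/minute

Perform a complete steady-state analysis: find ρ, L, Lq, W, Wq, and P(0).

Step 1: ρ = λ/μ = 9.3/14.6 = 0.6370
Step 2: L = λ/(μ-λ) = 9.3/5.30 = 1.7547
Step 3: Lq = λ²/(μ(μ-λ)) = 86.49/(14.6×5.30) = 1.1177
Step 4: W = 1/(μ-λ) = 1/5.30 = 0.18868
Step 5: Wq = λ/(μ(μ-λ)) = 9.3/(14.6×5.30) = 0.1202
Step 6: P(0) = 1-ρ = 0.3630
Verify: L = λW = 9.3×0.18868 = 1.7547 ✔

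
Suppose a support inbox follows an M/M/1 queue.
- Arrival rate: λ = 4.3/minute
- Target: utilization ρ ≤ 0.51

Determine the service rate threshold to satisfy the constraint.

ρ = λ/μ, so μ = λ/ρ
μ ≥ 4.3/0.51 = 8.4314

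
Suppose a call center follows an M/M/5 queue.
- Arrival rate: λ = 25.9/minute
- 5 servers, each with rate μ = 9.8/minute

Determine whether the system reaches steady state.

Stability requires ρ = λ/(cμ) < 1
ρ = 25.9/(5 × 9.8) = 25.9/49.00 = 0.5286
Since 0.5286 < 1, the system is STABLE.
The servers are busy 52.86% of the time.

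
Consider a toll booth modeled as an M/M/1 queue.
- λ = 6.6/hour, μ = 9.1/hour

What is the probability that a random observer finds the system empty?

ρ = λ/μ = 6.6/9.1 = 0.7253
P(0) = 1 - ρ = 1 - 0.7253 = 0.2747
The server is idle 27.47% of the time.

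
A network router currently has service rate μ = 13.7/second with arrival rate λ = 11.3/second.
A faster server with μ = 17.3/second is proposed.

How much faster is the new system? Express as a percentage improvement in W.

System 1: ρ₁ = 11.3/13.7 = 0.8248, W₁ = 1/(13.7-11.3) = 0.4167
System 2: ρ₂ = 11.3/17.3 = 0.6532, W₂ = 1/(17.3-11.3) = 0.1667
Improvement: (W₁-W₂)/W₁ = (0.4167-0.1667)/0.4167 = 60.00%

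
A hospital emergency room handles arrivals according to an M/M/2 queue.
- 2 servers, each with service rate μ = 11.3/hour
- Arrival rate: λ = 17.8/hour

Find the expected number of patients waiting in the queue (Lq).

Traffic intensity: ρ = λ/(cμ) = 17.8/(2×11.3) = 0.7876
Since ρ = 0.7876 < 1, system is stable.
Offered load a = λ/μ = cρ = 17.8/11.3 = 1.5752
P₀ = [ Σₙ₌₀^1 aⁿ/n! + a^2/(2!(1-ρ)) ]⁻¹
Σ = a^0/0! + a^1/1! = 1.0000 + 1.5752 = 2.5752
a^2/(2!(1-ρ)) = 2.4813/(2 × 0.21239) = 5.8414
P₀ = 1/(2.5752 + 5.8414) = 0.1188
Lq = P₀·a^2·ρ / (2!(1-ρ)²) = 0.11881 × 2.4813 × 0.78761 / (2 × 0.045109) = 2.5737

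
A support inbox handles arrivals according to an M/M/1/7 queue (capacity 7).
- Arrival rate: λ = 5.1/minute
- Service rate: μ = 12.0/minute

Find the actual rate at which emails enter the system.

ρ = λ/μ = 5.1/12.0 = 0.4250
P₀ = (1-ρ)/(1-ρ^(K+1)) = (1-0.4250)/(1-0.4250^8) = 0.5750/0.9989 = 0.5756
P_K = P₀×ρ^K = 0.5756 × 0.4250^7 = 0.5756 × 0.002505 = 0.001442
λ_eff = λ(1-P_K) = 5.1 × (1 - 0.001442) = 5.1 × 0.998558 = 5.0926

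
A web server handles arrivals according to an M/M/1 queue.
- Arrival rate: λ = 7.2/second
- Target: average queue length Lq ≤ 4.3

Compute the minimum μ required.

For M/M/1: Lq = λ²/(μ(μ-λ))
Need Lq ≤ 4.3, i.e. μ(μ-λ) ≥ λ²/4.3
μ² - 7.2μ - 51.84/4.3 ≥ 0  →  μ² - 7.2μ - 12.055814 ≥ 0
Quadratic formula (positive root): μ = [λ + √(λ² + 4×12.055814)]/2
Discriminant: 51.84 + 4×12.055814 = 100.0633, √100.0633 = 10.0032
μ ≥ (7.2 + 10.0032)/2 = 8.6016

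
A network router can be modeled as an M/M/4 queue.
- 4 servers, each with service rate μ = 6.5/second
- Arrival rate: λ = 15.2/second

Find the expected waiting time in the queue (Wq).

Traffic intensity: ρ = λ/(cμ) = 15.2/(4×6.5) = 0.5846
Since ρ = 0.5846 < 1, system is stable.
Offered load a = λ/μ = cρ = 15.2/6.5 = 2.3385
P₀ = [ Σₙ₌₀^3 aⁿ/n! + a^4/(4!(1-ρ)) ]⁻¹
Σ = a^0/0! + a^1/1! + a^2/2! + a^3/3! = 1.00000 + 2.33846 + 2.73420 + 2.13127 = 8.2039
a^4/(4!(1-ρ)) = 29.9034/(24 × 0.41538) = 2.9996
P₀ = 1/(8.2039 + 2.9996) = 0.08926
Lq = P₀·a^4·ρ / (4!(1-ρ)²) = 0.089258 × 29.9034 × 0.58462 / (24 × 0.17254) = 0.3768
Wq = Lq/λ = 0.3768/15.2 = 0.02479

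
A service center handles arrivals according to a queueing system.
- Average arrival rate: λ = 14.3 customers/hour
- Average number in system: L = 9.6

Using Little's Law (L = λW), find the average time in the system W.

Little's Law: L = λW, so W = L/λ
W = 9.6/14.3 = 0.6713 hours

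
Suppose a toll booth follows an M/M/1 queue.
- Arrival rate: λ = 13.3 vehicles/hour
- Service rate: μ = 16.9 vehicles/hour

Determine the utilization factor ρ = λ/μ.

Server utilization: ρ = λ/μ
ρ = 13.3/16.9 = 0.7870
The server is busy 78.70% of the time.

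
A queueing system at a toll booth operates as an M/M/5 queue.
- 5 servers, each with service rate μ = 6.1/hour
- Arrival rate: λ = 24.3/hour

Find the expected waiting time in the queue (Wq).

Traffic intensity: ρ = λ/(cμ) = 24.3/(5×6.1) = 0.7967
Since ρ = 0.7967 < 1, system is stable.
Offered load a = λ/μ = cρ = 24.3/6.1 = 3.9836
P₀ = [ Σₙ₌₀^4 aⁿ/n! + a^5/(5!(1-ρ)) ]⁻¹
Σ = a^0/0! + a^1/1! + a^2/2! + a^3/3! + a^4/4! = 1.000000 + 3.983607 + 7.934561 + 10.53606 + 10.49288 = 33.9471
a^5/(5!(1-ρ)) = 1003.1877/(120 × 0.2032787) = 41.1253
P₀ = 1/(33.9471 + 41.1253) = 0.01332
Lq = P₀·a^5·ρ / (5!(1-ρ)²) = 0.0133205 × 1003.1877 × 0.796721 / (120 × 0.0413222) = 2.1471
Wq = Lq/λ = 2.1471/24.3 = 0.08836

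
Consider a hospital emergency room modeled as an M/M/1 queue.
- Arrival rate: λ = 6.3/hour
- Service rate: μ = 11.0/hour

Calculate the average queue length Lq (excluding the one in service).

ρ = λ/μ = 6.3/11.0 = 0.5727
For M/M/1: Lq = λ²/(μ(μ-λ))
Lq = 39.69/(11.0 × 4.70)
Lq = 0.7677 patients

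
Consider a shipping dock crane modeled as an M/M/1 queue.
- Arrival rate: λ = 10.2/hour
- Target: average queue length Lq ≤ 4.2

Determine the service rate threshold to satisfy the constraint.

For M/M/1: Lq = λ²/(μ(μ-λ))
Need Lq ≤ 4.2, i.e. μ(μ-λ) ≥ λ²/4.2
μ² - 10.2μ - 104.04/4.2 ≥ 0  →  μ² - 10.2μ - 24.77143 ≥ 0
Quadratic formula (positive root): μ = [λ + √(λ² + 4×24.77143)]/2
Discriminant: 104.04 + 4×24.77143 = 203.1257, √203.1257 = 14.2522
μ ≥ (10.2 + 14.2522)/2 = 12.2261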